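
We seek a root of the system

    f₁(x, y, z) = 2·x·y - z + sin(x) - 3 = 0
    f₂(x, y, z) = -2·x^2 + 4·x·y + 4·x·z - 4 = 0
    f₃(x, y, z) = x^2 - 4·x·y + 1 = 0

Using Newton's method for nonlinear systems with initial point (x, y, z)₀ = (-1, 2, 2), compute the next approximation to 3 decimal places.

At (-1, 2, 2): F = (-9.84147, -22.000, 10.000).
Jacobian J = [[2·y + cos(x), 2·x, -1], [-4·x + 4·y + 4·z, 4·x, 4·x], [2·x - 4·y, -4·x, 0]].
At the point, J = [[4.54030, -2.000, -1.000], [20.000, -4.000, -4.000], [-10.000, 4.000, 0.000]] (det J = -47.35516).
Solving J·Δ = −F gives Δ = (-0.622, -4.055, -4.555).
Then the next iterate is (x, y, z)₁ = (-1.622, -2.055, -2.555).

(-1.622, -2.055, -2.555)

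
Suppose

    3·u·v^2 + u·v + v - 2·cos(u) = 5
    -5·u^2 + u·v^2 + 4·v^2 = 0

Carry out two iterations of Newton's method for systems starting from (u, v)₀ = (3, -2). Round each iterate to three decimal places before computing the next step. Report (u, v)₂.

(1.521, -1.423)

At (3, -2): F = (24.97998, -17.000).
Jacobian J = [[3·v^2 + v + 2·sin(u), 6·u·v + u + 1], [-10·u + v^2, 2·u·v + 8·v]].
At the point, J = [[10.28224, -32.000], [-26.000, -28.000]] (det J = -1119.90272).
Solving J·Δ = −F gives Δ = (-1.110, 0.424).
Then the next iterate is (u, v)₁ = (1.890, -1.576).
Round to (1.890, -1.576) and repeat: F = (5.15599, -3.23106), J = [[7.77430, -14.98184], [-16.41622, -18.56528]].
Δ = (-0.369, 0.153), so (u, v)₂ = (1.521, -1.423).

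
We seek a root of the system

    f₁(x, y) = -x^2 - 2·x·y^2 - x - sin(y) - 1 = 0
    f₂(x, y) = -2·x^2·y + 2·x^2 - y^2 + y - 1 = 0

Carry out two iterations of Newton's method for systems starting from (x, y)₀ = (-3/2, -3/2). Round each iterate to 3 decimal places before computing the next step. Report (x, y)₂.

(-0.859, -0.625)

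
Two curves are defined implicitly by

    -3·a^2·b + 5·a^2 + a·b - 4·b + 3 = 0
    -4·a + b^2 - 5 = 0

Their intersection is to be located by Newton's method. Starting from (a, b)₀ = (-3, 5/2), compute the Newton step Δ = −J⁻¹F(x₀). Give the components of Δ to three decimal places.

At (-3, 5/2): F = (-37.000, 13.250).
Jacobian J = [[-6·a·b + 10·a + b, -3·a^2 + a - 4], [-4, 2·b]].
At the point, J = [[17.500, -34.000], [-4.000, 5.000]] (det J = -48.500).
Solving J·Δ = −F gives Δ = (5.474, 1.729).

(5.474, 1.729)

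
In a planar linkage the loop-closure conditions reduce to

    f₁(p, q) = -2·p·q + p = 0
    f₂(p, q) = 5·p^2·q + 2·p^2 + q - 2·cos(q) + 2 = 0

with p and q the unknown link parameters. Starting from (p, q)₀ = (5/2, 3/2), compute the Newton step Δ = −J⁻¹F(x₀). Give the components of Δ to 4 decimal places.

(-0.8428, -0.6629)

At (5/2, 3/2): F = (-5.0000, 62.733526).
Jacobian J = [[-2·q + 1, -2·p], [10·p·q + 4·p, 5·p^2 + 2·sin(q) + 1]].
At the point, J = [[-2.0000, -5.0000], [47.5000, 34.244990]] (det J = 169.010020).
Solving J·Δ = −F gives Δ = (-0.8428, -0.6629).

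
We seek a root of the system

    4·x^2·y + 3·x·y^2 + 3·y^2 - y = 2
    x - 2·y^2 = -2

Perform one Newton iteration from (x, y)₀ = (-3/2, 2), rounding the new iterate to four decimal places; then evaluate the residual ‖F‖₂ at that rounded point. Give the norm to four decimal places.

At (-3/2, 2): F = (8.0000, -7.5000).
Jacobian J = [[8·x·y + 3·y^2, 4·x^2 + 6·x·y + 6·y - 1], [1, -4·y]].
At the point, J = [[-12.0000, 2.0000], [1.0000, -8.0000]] (det J = 94.0000).
Solving J·Δ = −F gives Δ = (0.5213, -0.8723).
Then the next iterate is (x, y)₁ = (-0.9787, 1.1277).
Re-evaluating at (-0.9787, 1.1277): F = (1.274249, -1.522115), so ‖F‖₂ = 1.9851.

1.9851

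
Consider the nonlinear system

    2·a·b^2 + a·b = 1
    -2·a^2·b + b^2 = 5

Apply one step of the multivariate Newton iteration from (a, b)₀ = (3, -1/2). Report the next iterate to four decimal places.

At (3, -1/2): F = (-1.0000, 4.2500).
Jacobian J = [[2·b^2 + b, 4·a·b + a], [-4·a·b, -2·a^2 + 2·b]].
At the point, J = [[0.0000, -3.0000], [6.0000, -19.0000]] (det J = 18.0000).
Solving J·Δ = −F gives Δ = (-1.7639, -0.3333).
Then the next iterate is (a, b)₁ = (1.2361, -0.8333).

(1.2361, -0.8333)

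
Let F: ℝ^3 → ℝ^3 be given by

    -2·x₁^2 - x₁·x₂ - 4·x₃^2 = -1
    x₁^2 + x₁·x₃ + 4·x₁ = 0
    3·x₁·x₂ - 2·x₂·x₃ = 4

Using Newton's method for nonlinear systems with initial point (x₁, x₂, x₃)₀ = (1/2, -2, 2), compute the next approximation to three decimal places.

At (1/2, -2, 2): F = (-14.500, 3.250, 1.000).
Jacobian J = [[-4·x₁ - x₂, -x₁, -8·x₃], [2·x₁ + x₃ + 4, 0, x₁], [3·x₂, 3·x₁ - 2·x₃, -2·x₂]].
At the point, J = [[0.000, -0.500, -16.000], [7.000, 0.000, 0.500], [-6.000, -2.500, 4.000]] (det J = 295.500).
Solving J·Δ = −F gives Δ = (-0.400, -0.086, -0.904).
Then the next iterate is (x₁, x₂, x₃)₁ = (0.100, -2.086, 1.096).

(0.100, -2.086, 1.096)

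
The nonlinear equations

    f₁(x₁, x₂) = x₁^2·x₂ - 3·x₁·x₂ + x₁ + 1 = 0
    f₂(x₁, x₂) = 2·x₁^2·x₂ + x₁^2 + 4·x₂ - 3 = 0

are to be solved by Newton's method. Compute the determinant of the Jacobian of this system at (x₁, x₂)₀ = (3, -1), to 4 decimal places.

-44.0000

J = [[2·x₁·x₂ - 3·x₂ + 1, x₁^2 - 3·x₁], [4·x₁·x₂ + 2·x₁, 2·x₁^2 + 4]].
At the point, J = [[-2.0000, 0.0000], [-6.0000, 22.0000]].
det J = -44.0000.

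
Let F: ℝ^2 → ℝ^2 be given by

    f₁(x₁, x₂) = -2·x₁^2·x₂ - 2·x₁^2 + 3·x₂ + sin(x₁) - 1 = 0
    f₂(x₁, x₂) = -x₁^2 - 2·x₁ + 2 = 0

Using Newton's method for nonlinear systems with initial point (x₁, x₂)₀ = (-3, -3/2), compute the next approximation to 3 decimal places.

(-2.750, -1.393)

At (-3, -3/2): F = (3.35888, -1.000).
Jacobian J = [[-4·x₁·x₂ - 4·x₁ + cos(x₁), -2·x₁^2 + 3], [-2·x₁ - 2, 0]].
At the point, J = [[-6.98999, -15.000], [4.000, 0.000]] (det J = 60.000).
Solving J·Δ = −F gives Δ = (0.250, 0.107).
Then the next iterate is (x₁, x₂)₁ = (-2.750, -1.393).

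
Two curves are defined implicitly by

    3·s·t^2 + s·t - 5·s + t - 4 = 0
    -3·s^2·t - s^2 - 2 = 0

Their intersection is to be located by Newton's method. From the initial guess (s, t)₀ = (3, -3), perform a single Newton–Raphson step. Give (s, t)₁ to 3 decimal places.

At (3, -3): F = (50.000, 70.000).
Jacobian J = [[3·t^2 + t - 5, 6·s·t + s + 1], [-6·s·t - 2·s, -3·s^2]].
At the point, J = [[19.000, -50.000], [48.000, -27.000]] (det J = 1887.000).
Solving J·Δ = −F gives Δ = (-1.139, 0.567).
Then the next iterate is (s, t)₁ = (1.861, -2.433).

(1.861, -2.433)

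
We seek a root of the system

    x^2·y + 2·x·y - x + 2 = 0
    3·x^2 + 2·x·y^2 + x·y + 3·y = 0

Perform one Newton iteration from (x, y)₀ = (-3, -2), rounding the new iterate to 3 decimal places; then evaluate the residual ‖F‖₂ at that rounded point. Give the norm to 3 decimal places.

At (-3, -2): F = (-1.000, 3.000).
Jacobian J = [[2·x·y + 2·y - 1, x^2 + 2·x], [6·x + 2·y^2 + y, 4·x·y + x + 3]].
At the point, J = [[7.000, 3.000], [-12.000, 24.000]] (det J = 204.000).
Solving J·Δ = −F gives Δ = (0.162, -0.044).
Then the next iterate is (x, y)₁ = (-2.838, -2.044).
Re-evaluating at (-2.838, -2.044): F = (-0.02313, 0.11764), so ‖F‖₂ = 0.120.

0.120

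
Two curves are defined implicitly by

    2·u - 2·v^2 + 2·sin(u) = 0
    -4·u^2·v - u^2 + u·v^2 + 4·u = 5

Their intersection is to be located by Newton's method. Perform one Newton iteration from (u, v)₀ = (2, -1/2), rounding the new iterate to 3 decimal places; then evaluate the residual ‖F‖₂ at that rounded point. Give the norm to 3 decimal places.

At (2, -1/2): F = (5.31859, 7.500).
Jacobian J = [[2·cos(u) + 2, -4·v], [-8·u·v - 2·u + v^2 + 4, -4·u^2 + 2·u·v]].
At the point, J = [[1.16771, 2.000], [8.250, -18.000]] (det J = -37.51871).
Solving J·Δ = −F gives Δ = (-2.951, -0.936).
Then the next iterate is (u, v)₁ = (-0.951, -1.436).
Re-evaluating at (-0.951, -1.436): F = (-7.65419, -6.47457), so ‖F‖₂ = 10.025.

10.025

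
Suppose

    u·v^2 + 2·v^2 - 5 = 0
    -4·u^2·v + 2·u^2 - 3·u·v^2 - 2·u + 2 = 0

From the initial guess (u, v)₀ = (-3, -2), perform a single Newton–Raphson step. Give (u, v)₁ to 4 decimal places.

(-17.0000, 14.2500)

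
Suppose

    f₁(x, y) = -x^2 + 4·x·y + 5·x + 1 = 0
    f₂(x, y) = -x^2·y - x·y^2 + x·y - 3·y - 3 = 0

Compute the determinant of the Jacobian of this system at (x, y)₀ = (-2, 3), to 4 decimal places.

111.0000

J = [[-2·x + 4·y + 5, 4·x], [-2·x·y - y^2 + y, -x^2 - 2·x·y + x - 3]].
At the point, J = [[21.0000, -8.0000], [6.0000, 3.0000]].
det J = 111.0000.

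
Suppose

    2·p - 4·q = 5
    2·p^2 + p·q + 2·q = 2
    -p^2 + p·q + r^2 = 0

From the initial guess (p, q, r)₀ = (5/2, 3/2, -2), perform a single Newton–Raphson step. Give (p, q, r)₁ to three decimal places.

(1.736, -0.382, -2.133)

At (5/2, 3/2, -2): F = (-6.000, 17.250, 1.500).
Jacobian J = [[2, -4, 0], [4·p + q, p + 2, 0], [-2·p + q, p, 2·r]].
At the point, J = [[2.000, -4.000, 0.000], [11.500, 4.500, 0.000], [-3.500, 2.500, -4.000]] (det J = -220.000).
Solving J·Δ = −F gives Δ = (-0.764, -1.882, -0.133).
Then the next iterate is (p, q, r)₁ = (1.736, -0.382, -2.133).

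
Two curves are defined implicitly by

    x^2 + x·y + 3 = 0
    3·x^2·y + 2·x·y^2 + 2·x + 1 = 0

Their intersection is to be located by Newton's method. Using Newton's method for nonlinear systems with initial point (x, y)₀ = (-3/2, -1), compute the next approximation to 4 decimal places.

(0.6726, -2.2937)

At (-3/2, -1): F = (6.7500, -11.7500).
Jacobian J = [[2·x + y, x], [6·x·y + 2·y^2 + 2, 3·x^2 + 4·x·y]].
At the point, J = [[-4.0000, -1.5000], [13.0000, 12.7500]] (det J = -31.5000).
Solving J·Δ = −F gives Δ = (2.1726, -1.2937).
Then the next iterate is (x, y)₁ = (0.6726, -2.2937).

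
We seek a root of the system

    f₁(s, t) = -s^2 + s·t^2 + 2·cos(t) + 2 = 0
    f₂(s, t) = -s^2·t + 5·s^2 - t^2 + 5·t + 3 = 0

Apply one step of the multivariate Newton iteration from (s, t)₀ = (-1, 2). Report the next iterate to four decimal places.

(1.0000, 3.4037)

At (-1, 2): F = (-3.832294, 12.0000).
Jacobian J = [[-2·s + t^2, 2·s·t - 2·sin(t)], [-2·s·t + 10·s, -s^2 - 2·t + 5]].
At the point, J = [[6.0000, -5.818595], [-6.0000, 0.0000]] (det J = -34.911569).
Solving J·Δ = −F gives Δ = (2.0000, 1.4037).
Then the next iterate is (s, t)₁ = (1.0000, 3.4037).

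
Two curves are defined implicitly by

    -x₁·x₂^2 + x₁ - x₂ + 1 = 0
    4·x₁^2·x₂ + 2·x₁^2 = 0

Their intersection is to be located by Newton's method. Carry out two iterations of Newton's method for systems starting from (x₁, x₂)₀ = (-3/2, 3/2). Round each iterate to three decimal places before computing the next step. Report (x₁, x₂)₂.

At (-3/2, 3/2): F = (1.375, 18.000).
Jacobian J = [[-x₂^2 + 1, -2·x₁·x₂ - 1], [8·x₁·x₂ + 4·x₁, 4·x₁^2]].
At the point, J = [[-1.250, 3.500], [-24.000, 9.000]] (det J = 72.750).
Solving J·Δ = −F gives Δ = (0.696, -0.144).
Then the next iterate is (x₁, x₂)₁ = (-0.804, 1.356).
Round to (-0.804, 1.356) and repeat: F = (0.31834, 4.79899), J = [[-0.83874, 1.18045], [-11.93779, 2.58566]].
Δ = (0.406, 0.019), so (x₁, x₂)₂ = (-0.398, 1.375).

(-0.398, 1.375)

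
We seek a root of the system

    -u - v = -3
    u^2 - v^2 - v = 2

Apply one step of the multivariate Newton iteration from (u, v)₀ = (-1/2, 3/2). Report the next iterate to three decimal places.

(4.000, -1.000)

At (-1/2, 3/2): F = (2.000, -5.500).
Jacobian J = [[-1, -1], [2·u, -2·v - 1]].
At the point, J = [[-1.000, -1.000], [-1.000, -4.000]] (det J = 3.000).
Solving J·Δ = −F gives Δ = (4.500, -2.500).
Then the next iterate is (u, v)₁ = (4.000, -1.000).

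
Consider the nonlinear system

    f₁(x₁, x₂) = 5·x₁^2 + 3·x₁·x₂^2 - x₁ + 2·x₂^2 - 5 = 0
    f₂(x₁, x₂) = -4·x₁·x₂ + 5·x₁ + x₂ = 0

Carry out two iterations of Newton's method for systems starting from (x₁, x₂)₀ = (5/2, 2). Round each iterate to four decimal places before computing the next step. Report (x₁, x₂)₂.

(8.6361, -7.1924)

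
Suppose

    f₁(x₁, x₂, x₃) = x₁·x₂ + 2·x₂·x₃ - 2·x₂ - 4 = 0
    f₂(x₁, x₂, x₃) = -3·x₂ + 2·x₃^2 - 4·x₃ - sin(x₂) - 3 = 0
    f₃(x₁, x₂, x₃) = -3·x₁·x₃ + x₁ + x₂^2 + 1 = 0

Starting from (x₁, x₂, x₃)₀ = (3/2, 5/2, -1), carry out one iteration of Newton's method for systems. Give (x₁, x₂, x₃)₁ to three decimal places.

At (3/2, 5/2, -1): F = (-10.250, -5.09847, 13.250).
Jacobian J = [[x₂, x₁ + 2·x₃ - 2, 2·x₂], [0, -cos(x₂) - 3, 4·x₃ - 4], [-3·x₃ + 1, 2·x₂, -3·x₁]].
At the point, J = [[2.500, -2.500, 5.000], [0.000, -2.19886, -8.000], [4.000, 5.000, -4.500]] (det J = 248.71426).
Solving J·Δ = −F gives Δ = (0.687, -3.025, 0.194).
Then the next iterate is (x₁, x₂, x₃)₁ = (2.187, -0.525, -0.806).

(2.187, -0.525, -0.806)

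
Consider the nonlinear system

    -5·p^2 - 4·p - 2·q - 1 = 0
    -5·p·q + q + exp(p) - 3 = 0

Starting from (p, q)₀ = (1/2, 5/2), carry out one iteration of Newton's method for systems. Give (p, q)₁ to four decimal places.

At (1/2, 5/2): F = (-9.2500, -5.101279).
Jacobian J = [[-10·p - 4, -2], [-5·q + exp(p), -5·p + 1]].
At the point, J = [[-9.0000, -2.0000], [-10.851279, -1.5000]] (det J = -8.202557).
Solving J·Δ = −F gives Δ = (0.4477, -6.6397).
Then the next iterate is (p, q)₁ = (0.9477, -4.1397).

(0.9477, -4.1397)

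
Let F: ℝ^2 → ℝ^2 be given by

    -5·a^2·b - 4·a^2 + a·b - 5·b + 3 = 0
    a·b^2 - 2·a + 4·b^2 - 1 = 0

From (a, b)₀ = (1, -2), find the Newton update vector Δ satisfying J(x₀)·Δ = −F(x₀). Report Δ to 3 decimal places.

(-1.027, 0.747)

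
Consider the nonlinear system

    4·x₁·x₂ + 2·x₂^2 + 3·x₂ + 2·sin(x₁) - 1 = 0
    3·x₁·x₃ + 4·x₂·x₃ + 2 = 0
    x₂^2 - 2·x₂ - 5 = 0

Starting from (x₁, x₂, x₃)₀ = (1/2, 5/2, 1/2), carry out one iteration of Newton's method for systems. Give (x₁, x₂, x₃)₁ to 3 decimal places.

At (1/2, 5/2, 1/2): F = (24.95885, 7.750, -3.750).
Jacobian J = [[4·x₂ + 2·cos(x₁), 4·x₁ + 4·x₂ + 3, 0], [3·x₃, 4·x₃, 3·x₁ + 4·x₂], [0, 2·x₂ - 2, 0]].
At the point, J = [[11.75517, 15.000, 0.000], [1.500, 2.000, 11.500], [0.000, 3.000, 0.000]] (det J = -405.55320).
Solving J·Δ = −F gives Δ = (-3.718, 1.250, -0.406).
Then the next iterate is (x₁, x₂, x₃)₁ = (-3.218, 3.750, 0.094).

(-3.218, 3.750, 0.094)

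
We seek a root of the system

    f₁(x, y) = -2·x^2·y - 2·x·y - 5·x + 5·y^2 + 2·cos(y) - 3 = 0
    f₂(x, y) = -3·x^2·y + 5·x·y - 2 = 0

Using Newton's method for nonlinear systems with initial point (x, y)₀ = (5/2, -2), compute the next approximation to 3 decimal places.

(2.276, -1.035)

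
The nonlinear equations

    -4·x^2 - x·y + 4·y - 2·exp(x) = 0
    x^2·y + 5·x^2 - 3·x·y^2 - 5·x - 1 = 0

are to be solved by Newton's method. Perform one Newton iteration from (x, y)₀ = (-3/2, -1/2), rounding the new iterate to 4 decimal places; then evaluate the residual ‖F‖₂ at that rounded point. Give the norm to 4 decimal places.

At (-3/2, -1/2): F = (-12.196260, 17.7500).
Jacobian J = [[-8·x - y - 2·exp(x), -x + 4], [2·x·y + 10·x - 3·y^2 - 5, x^2 - 6·x·y]].
At the point, J = [[12.053740, 5.5000], [-19.2500, -2.2500]] (det J = 78.754086).
Solving J·Δ = −F gives Δ = (0.8912, 0.2644).
Then the next iterate is (x, y)₁ = (-0.6088, -0.2356).
Re-evaluating at (-0.6088, -0.2356): F = (-3.656390, 3.911244), so ‖F‖₂ = 5.3542.

5.3542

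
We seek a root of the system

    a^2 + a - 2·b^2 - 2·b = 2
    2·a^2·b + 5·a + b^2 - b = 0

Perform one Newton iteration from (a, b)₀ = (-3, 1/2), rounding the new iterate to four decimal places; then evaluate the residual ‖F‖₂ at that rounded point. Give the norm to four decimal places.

0.7419

At (-3, 1/2): F = (2.5000, -6.2500).
Jacobian J = [[2·a + 1, -4·b - 2], [4·a·b + 5, 2·a^2 + 2·b - 1]].
At the point, J = [[-5.0000, -4.0000], [-1.0000, 18.0000]] (det J = -94.0000).
Solving J·Δ = −F gives Δ = (0.2128, 0.3590).
Then the next iterate is (a, b)₁ = (-2.7872, 0.8590).
Re-evaluating at (-2.7872, 0.8590): F = (-0.212478, -0.710864), so ‖F‖₂ = 0.7419.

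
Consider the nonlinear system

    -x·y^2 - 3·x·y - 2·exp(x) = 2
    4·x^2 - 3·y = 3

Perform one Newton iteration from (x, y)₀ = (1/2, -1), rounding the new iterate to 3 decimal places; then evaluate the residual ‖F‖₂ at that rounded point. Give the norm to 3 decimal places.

20.785

At (1/2, -1): F = (-4.29744, 1.000).
Jacobian J = [[-y^2 - 3·y - 2·exp(x), -2·x·y - 3·x], [8·x, -3]].
At the point, J = [[-1.29744, -0.500], [4.000, -3.000]] (det J = 5.89233).
Solving J·Δ = −F gives Δ = (-2.273, -2.697).
Then the next iterate is (x, y)₁ = (-1.773, -3.697).
Re-evaluating at (-1.773, -3.697): F = (2.22904, 20.66512), so ‖F‖₂ = 20.785.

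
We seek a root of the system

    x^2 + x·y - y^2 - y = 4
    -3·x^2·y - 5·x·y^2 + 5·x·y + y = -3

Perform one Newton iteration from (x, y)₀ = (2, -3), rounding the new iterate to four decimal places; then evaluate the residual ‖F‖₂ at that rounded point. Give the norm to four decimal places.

12.9785

At (2, -3): F = (-12.0000, -84.0000).
Jacobian J = [[2·x + y, x - 2·y - 1], [-6·x·y - 5·y^2 + 5·y, -3·x^2 - 10·x·y + 5·x + 1]].
At the point, J = [[1.0000, 7.0000], [-24.0000, 59.0000]] (det J = 227.0000).
Solving J·Δ = −F gives Δ = (0.5286, 1.6388).
Then the next iterate is (x, y)₁ = (2.5286, -1.3612).
Re-evaluating at (2.5286, -1.3612): F = (-1.539778, -12.886834), so ‖F‖₂ = 12.9785.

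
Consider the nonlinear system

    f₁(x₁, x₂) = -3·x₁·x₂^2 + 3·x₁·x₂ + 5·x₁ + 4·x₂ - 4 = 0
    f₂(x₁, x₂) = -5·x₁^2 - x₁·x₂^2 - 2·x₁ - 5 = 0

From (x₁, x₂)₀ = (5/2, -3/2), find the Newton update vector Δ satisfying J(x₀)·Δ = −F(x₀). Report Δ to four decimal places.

At (5/2, -3/2): F = (-25.6250, -46.8750).
Jacobian J = [[-3·x₂^2 + 3·x₂ + 5, -6·x₁·x₂ + 3·x₁ + 4], [-10·x₁ - x₂^2 - 2, -2·x₁·x₂]].
At the point, J = [[-6.2500, 34.0000], [-29.2500, 7.5000]] (det J = 947.6250).
Solving J·Δ = −F gives Δ = (-1.4790, 0.4818).

(-1.4790, 0.4818)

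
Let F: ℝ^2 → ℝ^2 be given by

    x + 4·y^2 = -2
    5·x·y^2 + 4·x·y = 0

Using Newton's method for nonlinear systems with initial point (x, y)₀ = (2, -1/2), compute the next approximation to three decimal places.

At (2, -1/2): F = (5.000, -1.500).
Jacobian J = [[1, 8·y], [5·y^2 + 4·y, 10·x·y + 4·x]].
At the point, J = [[1.000, -4.000], [-0.750, -2.000]] (det J = -5.000).
Solving J·Δ = −F gives Δ = (-3.200, 0.450).
Then the next iterate is (x, y)₁ = (-1.200, -0.050).

(-1.200, -0.050)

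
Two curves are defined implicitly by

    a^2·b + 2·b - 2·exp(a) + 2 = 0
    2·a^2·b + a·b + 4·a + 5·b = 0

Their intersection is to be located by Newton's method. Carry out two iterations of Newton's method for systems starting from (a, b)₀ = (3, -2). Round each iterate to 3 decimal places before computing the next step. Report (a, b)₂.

(1.047, -1.027)

At (3, -2): F = (-60.17107, -40.000).
Jacobian J = [[2·a·b - 2·exp(a), a^2 + 2], [4·a·b + b + 4, 2·a^2 + a + 5]].
At the point, J = [[-52.17107, 11.000], [-22.000, 26.000]] (det J = -1114.44792).
Solving J·Δ = −F gives Δ = (-1.009, 0.685).
Then the next iterate is (a, b)₁ = (1.991, -1.315).
Round to (1.991, -1.315) and repeat: F = (-20.48847, -11.65470), J = [[-19.88204, 5.96408], [-7.78766, 14.91916]].
Δ = (-0.944, 0.288), so (a, b)₂ = (1.047, -1.027).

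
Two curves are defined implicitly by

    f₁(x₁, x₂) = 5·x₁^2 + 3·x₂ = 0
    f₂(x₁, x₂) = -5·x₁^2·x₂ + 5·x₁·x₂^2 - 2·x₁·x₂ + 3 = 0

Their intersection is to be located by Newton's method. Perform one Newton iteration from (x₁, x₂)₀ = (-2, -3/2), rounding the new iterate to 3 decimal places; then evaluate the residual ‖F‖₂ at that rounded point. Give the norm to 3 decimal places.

At (-2, -3/2): F = (15.500, 4.500).
Jacobian J = [[10·x₁, 3], [-10·x₁·x₂ + 5·x₂^2 - 2·x₂, -5·x₁^2 + 10·x₁·x₂ - 2·x₁]].
At the point, J = [[-20.000, 3.000], [-15.750, 14.000]] (det J = -232.750).
Solving J·Δ = −F gives Δ = (0.874, 0.662).
Then the next iterate is (x₁, x₂)₁ = (-1.126, -0.838).
Re-evaluating at (-1.126, -0.838): F = (3.82538, 2.47159), so ‖F‖₂ = 4.554.

4.554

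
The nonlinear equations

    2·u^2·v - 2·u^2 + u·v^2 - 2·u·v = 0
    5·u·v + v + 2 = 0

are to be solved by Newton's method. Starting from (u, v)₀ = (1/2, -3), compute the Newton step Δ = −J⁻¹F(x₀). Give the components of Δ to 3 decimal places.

At (1/2, -3): F = (5.500, -8.500).
Jacobian J = [[4·u·v - 4·u + v^2 - 2·v, 2·u^2 + 2·u·v - 2·u], [5·v, 5·u + 1]].
At the point, J = [[7.000, -3.500], [-15.000, 3.500]] (det J = -28.000).
Solving J·Δ = −F gives Δ = (-0.375, 0.821).

(-0.375, 0.821)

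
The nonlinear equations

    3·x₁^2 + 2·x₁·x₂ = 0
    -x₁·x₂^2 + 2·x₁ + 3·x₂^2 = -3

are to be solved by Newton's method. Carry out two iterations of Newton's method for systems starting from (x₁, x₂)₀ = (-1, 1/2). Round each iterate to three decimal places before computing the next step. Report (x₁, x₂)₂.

(-0.393, 0.910)

At (-1, 1/2): F = (2.000, 2.000).
Jacobian J = [[6·x₁ + 2·x₂, 2·x₁], [-x₂^2 + 2, -2·x₁·x₂ + 6·x₂]].
At the point, J = [[-5.000, -2.000], [1.750, 4.000]] (det J = -16.500).
Solving J·Δ = −F gives Δ = (0.727, -0.818).
Then the next iterate is (x₁, x₂)₁ = (-0.273, -0.318).
Round to (-0.273, -0.318) and repeat: F = (0.39722, 2.78498), J = [[-2.274, -0.546], [1.89888, -2.08163]].
Δ = (-0.120, 1.228), so (x₁, x₂)₂ = (-0.393, 0.910).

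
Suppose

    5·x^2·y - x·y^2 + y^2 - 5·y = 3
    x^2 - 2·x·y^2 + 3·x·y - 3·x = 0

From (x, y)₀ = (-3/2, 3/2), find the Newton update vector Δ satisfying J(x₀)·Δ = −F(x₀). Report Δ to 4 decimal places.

(-1.3442, -3.2922)

At (-3/2, 3/2): F = (12.0000, 6.7500).
Jacobian J = [[10·x·y - y^2, 5·x^2 - 2·x·y + 2·y - 5], [2·x - 2·y^2 + 3·y - 3, -4·x·y + 3·x]].
At the point, J = [[-24.7500, 13.7500], [-6.0000, 4.5000]] (det J = -28.8750).
Solving J·Δ = −F gives Δ = (-1.3442, -3.2922).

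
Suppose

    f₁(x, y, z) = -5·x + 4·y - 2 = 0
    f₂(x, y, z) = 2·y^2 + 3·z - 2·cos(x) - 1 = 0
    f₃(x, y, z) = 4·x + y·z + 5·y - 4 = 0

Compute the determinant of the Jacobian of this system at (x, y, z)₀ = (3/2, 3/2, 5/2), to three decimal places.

J = [[-5, 4, 0], [2·sin(x), 4·y, 3], [4, z + 5, y]].
At the point, J = [[-5.000, 4.000, 0.000], [1.99499, 6.000, 3.000], [4.000, 7.500, 1.500]].
det J = 103.530.

103.530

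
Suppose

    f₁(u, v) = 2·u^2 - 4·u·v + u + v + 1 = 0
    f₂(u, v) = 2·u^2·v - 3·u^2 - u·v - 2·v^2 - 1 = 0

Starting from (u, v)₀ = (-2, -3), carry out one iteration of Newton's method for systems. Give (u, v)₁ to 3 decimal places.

At (-2, -3): F = (-20.000, -61.000).
Jacobian J = [[4·u - 4·v + 1, -4·u + 1], [4·u·v - 6·u - v, 2·u^2 - u - 4·v]].
At the point, J = [[5.000, 9.000], [39.000, 22.000]] (det J = -241.000).
Solving J·Δ = −F gives Δ = (0.452, 1.971).
Then the next iterate is (u, v)₁ = (-1.548, -1.029).

(-1.548, -1.029)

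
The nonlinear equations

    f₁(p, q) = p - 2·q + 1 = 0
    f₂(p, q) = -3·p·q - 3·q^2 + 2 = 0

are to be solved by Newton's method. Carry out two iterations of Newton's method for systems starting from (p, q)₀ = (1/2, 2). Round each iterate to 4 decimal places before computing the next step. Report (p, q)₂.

At (1/2, 2): F = (-2.5000, -13.0000).
Jacobian J = [[1, -2], [-3·q, -3·p - 6·q]].
At the point, J = [[1.0000, -2.0000], [-6.0000, -13.5000]] (det J = -25.5000).
Solving J·Δ = −F gives Δ = (0.3039, -1.0980).
Then the next iterate is (p, q)₁ = (0.8039, 0.9020).
Round to (0.8039, 0.9020) and repeat: F = (-0.0001, -2.616165), J = [[1.0000, -2.0000], [-2.7060, -7.8237]].
Δ = (-0.3953, -0.1977), so (p, q)₂ = (0.4086, 0.7043).

(0.4086, 0.7043)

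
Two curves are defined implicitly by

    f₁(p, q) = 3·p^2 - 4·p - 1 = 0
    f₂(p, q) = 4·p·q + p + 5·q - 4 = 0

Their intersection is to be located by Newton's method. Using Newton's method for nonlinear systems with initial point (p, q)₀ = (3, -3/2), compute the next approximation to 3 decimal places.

(2.000, -0.235)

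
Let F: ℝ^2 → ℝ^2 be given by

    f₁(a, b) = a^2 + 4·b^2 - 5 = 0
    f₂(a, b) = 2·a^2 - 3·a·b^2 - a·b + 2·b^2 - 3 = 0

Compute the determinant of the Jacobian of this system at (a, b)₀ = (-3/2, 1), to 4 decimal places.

J = [[2·a, 8·b], [4·a - 3·b^2 - b, -6·a·b - a + 4·b]].
At the point, J = [[-3.0000, 8.0000], [-10.0000, 14.5000]].
det J = 36.5000.

36.5000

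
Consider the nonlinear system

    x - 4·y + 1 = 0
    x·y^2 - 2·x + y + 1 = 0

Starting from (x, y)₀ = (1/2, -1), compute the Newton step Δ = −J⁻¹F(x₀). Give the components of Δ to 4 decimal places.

At (1/2, -1): F = (5.5000, -0.5000).
Jacobian J = [[1, -4], [y^2 - 2, 2·x·y + 1]].
At the point, J = [[1.0000, -4.0000], [-1.0000, 0.0000]] (det J = -4.0000).
Solving J·Δ = −F gives Δ = (-0.5000, 1.2500).

(-0.5000, 1.2500)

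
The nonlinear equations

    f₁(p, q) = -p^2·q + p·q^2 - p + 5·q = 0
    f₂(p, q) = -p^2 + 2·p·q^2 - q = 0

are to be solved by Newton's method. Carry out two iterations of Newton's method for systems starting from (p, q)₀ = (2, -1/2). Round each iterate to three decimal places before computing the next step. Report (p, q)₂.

(2.426, -1.136)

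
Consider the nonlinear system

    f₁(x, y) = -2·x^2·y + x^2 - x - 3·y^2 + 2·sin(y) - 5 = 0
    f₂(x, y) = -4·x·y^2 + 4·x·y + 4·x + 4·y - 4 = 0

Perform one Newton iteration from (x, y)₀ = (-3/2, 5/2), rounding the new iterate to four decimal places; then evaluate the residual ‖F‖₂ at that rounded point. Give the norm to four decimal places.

At (-3/2, 5/2): F = (-30.053056, 22.5000).
Jacobian J = [[-4·x·y + 2·x - 1, -2·x^2 - 6·y + 2·cos(y)], [-4·y^2 + 4·y + 4, -8·x·y + 4·x + 4]].
At the point, J = [[11.0000, -21.102287], [-11.0000, 28.0000]] (det J = 75.874840).
Solving J·Δ = −F gives Δ = (4.8327, 1.0950).
Then the next iterate is (x, y)₁ = (3.3327, 3.5950).
Re-evaluating at (3.3327, 3.5950): F = (-116.732482, -100.652566), so ‖F‖₂ = 154.1344.

154.1344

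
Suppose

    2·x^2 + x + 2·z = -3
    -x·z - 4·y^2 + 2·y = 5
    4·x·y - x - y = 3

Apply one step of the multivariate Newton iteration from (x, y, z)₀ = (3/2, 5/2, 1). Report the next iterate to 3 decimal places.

(1.212, 1.418, -3.492)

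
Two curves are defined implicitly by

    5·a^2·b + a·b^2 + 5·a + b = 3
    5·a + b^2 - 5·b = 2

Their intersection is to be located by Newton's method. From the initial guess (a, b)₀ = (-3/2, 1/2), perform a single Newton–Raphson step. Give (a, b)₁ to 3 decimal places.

(1.747, 1.622)

At (-3/2, 1/2): F = (-4.750, -11.750).
Jacobian J = [[10·a·b + b^2 + 5, 5·a^2 + 2·a·b + 1], [5, 2·b - 5]].
At the point, J = [[-2.250, 10.750], [5.000, -4.000]] (det J = -44.750).
Solving J·Δ = −F gives Δ = (3.247, 1.122).
Then the next iterate is (a, b)₁ = (1.747, 1.622).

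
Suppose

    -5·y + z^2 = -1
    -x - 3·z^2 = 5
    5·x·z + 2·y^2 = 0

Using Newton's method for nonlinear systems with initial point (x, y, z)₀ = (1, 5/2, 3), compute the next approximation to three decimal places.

At (1, 5/2, 3): F = (-2.500, -33.000, 27.500).
Jacobian J = [[0, -5, 2·z], [-1, 0, -6·z], [5·z, 4·y, 5·x]].
At the point, J = [[0.000, -5.000, 6.000], [-1.000, 0.000, -18.000], [15.000, 10.000, 5.000]] (det J = 1265.000).
Solving J·Δ = −F gives Δ = (0.617, -2.741, -1.868).
Then the next iterate is (x, y, z)₁ = (1.617, -0.241, 1.132).

(1.617, -0.241, 1.132)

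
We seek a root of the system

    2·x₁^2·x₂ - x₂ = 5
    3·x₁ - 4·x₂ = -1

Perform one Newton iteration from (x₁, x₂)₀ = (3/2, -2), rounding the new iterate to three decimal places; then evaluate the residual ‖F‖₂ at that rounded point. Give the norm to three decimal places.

0.402

At (3/2, -2): F = (-12.000, 13.500).
Jacobian J = [[4·x₁·x₂, 2·x₁^2 - 1], [3, -4]].
At the point, J = [[-12.000, 3.500], [3.000, -4.000]] (det J = 37.500).
Solving J·Δ = −F gives Δ = (-0.020, 3.360).
Then the next iterate is (x₁, x₂)₁ = (1.480, 1.360).
Re-evaluating at (1.480, 1.360): F = (-0.40211, 0.000), so ‖F‖₂ = 0.402.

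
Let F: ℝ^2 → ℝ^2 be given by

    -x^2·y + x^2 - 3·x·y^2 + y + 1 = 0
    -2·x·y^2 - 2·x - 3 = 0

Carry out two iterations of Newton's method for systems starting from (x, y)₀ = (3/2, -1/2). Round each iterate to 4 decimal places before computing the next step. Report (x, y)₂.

At (3/2, -1/2): F = (2.7500, -6.7500).
Jacobian J = [[-2·x·y + 2·x - 3·y^2, -x^2 - 6·x·y + 1], [-2·y^2 - 2, -4·x·y]].
At the point, J = [[3.7500, 3.2500], [-2.5000, 3.0000]] (det J = 19.3750).
Solving J·Δ = −F gives Δ = (-1.5581, 0.9516).
Then the next iterate is (x, y)₁ = (-0.0581, 0.4516).
Round to (-0.0581, 0.4516) and repeat: F = (1.488998, -2.860102), J = [[-0.675552, 1.154052], [-2.407885, 0.104952]].
Δ = (-1.2766, -2.0375), so (x, y)₂ = (-1.3347, -1.5859).

(-1.3347, -1.5859)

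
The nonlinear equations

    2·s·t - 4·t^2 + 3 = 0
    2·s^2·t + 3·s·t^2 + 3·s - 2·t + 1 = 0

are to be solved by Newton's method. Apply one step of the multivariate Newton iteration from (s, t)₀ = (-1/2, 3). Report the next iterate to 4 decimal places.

At (-1/2, 3): F = (-36.0000, -18.5000).
Jacobian J = [[2·t, 2·s - 8·t], [4·s·t + 3·t^2 + 3, 2·s^2 + 6·s·t - 2]].
At the point, J = [[6.0000, -25.0000], [24.0000, -10.5000]] (det J = 537.0000).
Solving J·Δ = −F gives Δ = (0.1574, -1.4022).
Then the next iterate is (s, t)₁ = (-0.3426, 1.5978).

(-0.3426, 1.5978)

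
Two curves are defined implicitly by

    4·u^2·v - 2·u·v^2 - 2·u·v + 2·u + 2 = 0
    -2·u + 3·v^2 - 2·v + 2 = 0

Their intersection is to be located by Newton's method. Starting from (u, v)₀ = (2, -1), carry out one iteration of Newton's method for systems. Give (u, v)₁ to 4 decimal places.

(1.8684, -0.5921)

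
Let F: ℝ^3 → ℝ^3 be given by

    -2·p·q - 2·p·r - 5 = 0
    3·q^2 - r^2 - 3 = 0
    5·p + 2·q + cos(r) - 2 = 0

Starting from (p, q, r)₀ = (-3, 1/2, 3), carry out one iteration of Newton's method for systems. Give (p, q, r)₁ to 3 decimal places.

At (-3, 1/2, 3): F = (16.000, -11.250, -16.98999).
Jacobian J = [[-2·q - 2·r, -2·p, -2·p], [0, 6·q, -2·r], [5, 2, -sin(r)]].
At the point, J = [[-7.000, 6.000, 6.000], [0.000, 3.000, -6.000], [5.000, 2.000, -0.14112]] (det J = -351.03648).
Solving J·Δ = −F gives Δ = (2.730, 1.595, -1.077).
Then the next iterate is (p, q, r)₁ = (-0.270, 2.095, 1.923).

(-0.270, 2.095, 1.923)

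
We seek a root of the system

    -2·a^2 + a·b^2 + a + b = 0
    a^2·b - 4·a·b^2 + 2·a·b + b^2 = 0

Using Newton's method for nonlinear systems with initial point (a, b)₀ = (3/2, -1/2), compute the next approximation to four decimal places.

(0.8265, -0.3519)

At (3/2, -1/2): F = (-3.1250, -3.8750).
Jacobian J = [[-4·a + b^2 + 1, 2·a·b + 1], [2·a·b - 4·b^2 + 2·b, a^2 - 8·a·b + 2·a + 2·b]].
At the point, J = [[-4.7500, -0.5000], [-3.5000, 10.2500]] (det J = -50.4375).
Solving J·Δ = −F gives Δ = (-0.6735, 0.1481).
Then the next iterate is (a, b)₁ = (0.8265, -0.3519).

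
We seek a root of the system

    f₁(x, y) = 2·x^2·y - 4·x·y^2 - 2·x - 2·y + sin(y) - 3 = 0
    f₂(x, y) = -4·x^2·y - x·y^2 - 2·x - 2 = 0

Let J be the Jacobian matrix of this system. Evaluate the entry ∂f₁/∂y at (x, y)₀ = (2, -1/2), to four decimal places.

∂f₁/∂y = 2·x^2 - 8·x·y + cos(y) - 2.
At (2, -1/2) this is 14.8776.

14.8776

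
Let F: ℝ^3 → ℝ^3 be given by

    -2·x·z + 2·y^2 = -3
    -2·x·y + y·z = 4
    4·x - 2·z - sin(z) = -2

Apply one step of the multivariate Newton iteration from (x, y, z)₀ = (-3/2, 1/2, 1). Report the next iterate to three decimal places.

At (-3/2, 1/2, 1): F = (6.500, -2.000, -6.84147).
Jacobian J = [[-2·z, 4·y, -2·x], [-2·y, -2·x + z, y], [4, 0, -cos(z) - 2]].
At the point, J = [[-2.000, 2.000, 3.000], [-1.000, 4.000, 0.500], [4.000, 0.000, -2.54030]] (det J = -28.75819).
Solving J·Δ = −F gives Δ = (-0.033, 0.835, -2.745).
Then the next iterate is (x, y, z)₁ = (-1.533, 1.335, -1.745).

(-1.533, 1.335, -1.745)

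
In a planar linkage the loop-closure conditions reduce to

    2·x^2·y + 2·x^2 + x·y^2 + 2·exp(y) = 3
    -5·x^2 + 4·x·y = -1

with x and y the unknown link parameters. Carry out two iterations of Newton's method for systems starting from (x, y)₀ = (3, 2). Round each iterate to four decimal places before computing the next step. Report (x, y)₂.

(1.0549, 0.8531)

At (3, 2): F = (77.778112, -20.0000).
Jacobian J = [[4·x·y + 4·x + y^2, 2·x^2 + 2·x·y + 2·exp(y)], [-10·x + 4·y, 4·x]].
At the point, J = [[40.0000, 44.778112], [-22.0000, 12.0000]] (det J = 1465.118468).
Solving J·Δ = −F gives Δ = (-1.2483, -0.6219).
Then the next iterate is (x, y)₁ = (1.7517, 1.3781).
Round to (1.7517, 1.3781) and repeat: F = (22.855646, -4.686193), J = [[18.562031, 18.899654], [-12.0046, 7.0068]].
Δ = (-0.6968, -0.5250), so (x, y)₂ = (1.0549, 0.8531).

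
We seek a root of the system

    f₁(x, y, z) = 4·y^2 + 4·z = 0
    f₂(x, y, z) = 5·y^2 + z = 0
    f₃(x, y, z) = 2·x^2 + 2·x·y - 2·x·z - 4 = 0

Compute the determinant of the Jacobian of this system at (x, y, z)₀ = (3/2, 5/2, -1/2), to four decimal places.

-960.0000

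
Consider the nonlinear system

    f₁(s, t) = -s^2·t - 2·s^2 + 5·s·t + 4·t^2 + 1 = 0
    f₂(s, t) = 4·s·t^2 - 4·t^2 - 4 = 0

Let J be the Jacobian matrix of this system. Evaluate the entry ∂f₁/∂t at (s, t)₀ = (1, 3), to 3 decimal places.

28.000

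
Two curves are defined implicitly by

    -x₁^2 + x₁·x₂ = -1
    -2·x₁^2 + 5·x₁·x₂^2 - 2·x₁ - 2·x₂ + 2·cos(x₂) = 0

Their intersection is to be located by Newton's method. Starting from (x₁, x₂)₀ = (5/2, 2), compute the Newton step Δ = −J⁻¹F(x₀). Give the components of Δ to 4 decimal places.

(-0.5091, -0.5109)

At (5/2, 2): F = (-0.2500, 27.667706).
Jacobian J = [[-2·x₁ + x₂, x₁], [-4·x₁ + 5·x₂^2 - 2, 10·x₁·x₂ - 2·sin(x₂) - 2]].
At the point, J = [[-3.0000, 2.5000], [8.0000, 46.181405]] (det J = -158.544215).
Solving J·Δ = −F gives Δ = (-0.5091, -0.5109).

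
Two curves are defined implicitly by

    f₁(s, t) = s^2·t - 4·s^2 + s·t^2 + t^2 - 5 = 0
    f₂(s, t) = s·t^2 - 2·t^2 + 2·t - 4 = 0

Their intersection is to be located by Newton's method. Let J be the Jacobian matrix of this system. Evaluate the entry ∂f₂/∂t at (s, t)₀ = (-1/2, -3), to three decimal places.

17.000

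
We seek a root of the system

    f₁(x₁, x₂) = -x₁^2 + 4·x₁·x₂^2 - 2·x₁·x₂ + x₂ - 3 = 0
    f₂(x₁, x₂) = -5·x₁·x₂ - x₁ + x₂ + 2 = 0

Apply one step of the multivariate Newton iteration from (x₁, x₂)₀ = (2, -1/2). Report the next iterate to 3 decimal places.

(-0.348, -0.391)

At (2, -1/2): F = (-3.500, 4.500).
Jacobian J = [[-2·x₁ + 4·x₂^2 - 2·x₂, 8·x₁·x₂ - 2·x₁ + 1], [-5·x₂ - 1, -5·x₁ + 1]].
At the point, J = [[-2.000, -11.000], [1.500, -9.000]] (det J = 34.500).
Solving J·Δ = −F gives Δ = (-2.348, 0.109).
Then the next iterate is (x₁, x₂)₁ = (-0.348, -0.391).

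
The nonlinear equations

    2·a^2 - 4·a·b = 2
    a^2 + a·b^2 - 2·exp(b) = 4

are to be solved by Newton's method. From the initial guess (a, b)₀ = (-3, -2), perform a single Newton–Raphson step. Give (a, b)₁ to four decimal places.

(-3.2874, -1.4291)

At (-3, -2): F = (-8.0000, -7.270671).
Jacobian J = [[4·a - 4·b, -4·a], [2·a + b^2, 2·a·b - 2·exp(b)]].
At the point, J = [[-4.0000, 12.0000], [-2.0000, 11.729329]] (det J = -22.917318).
Solving J·Δ = −F gives Δ = (-0.2874, 0.5709).
Then the next iterate is (a, b)₁ = (-3.2874, -1.4291).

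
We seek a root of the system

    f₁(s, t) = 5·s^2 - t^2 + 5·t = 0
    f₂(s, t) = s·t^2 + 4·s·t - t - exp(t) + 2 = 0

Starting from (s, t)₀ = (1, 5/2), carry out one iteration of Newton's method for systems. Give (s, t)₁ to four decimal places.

At (1, 5/2): F = (11.2500, 3.567506).
Jacobian J = [[10·s, -2·t + 5], [t^2 + 4·t, 2·s·t + 4·s - exp(t) - 1]].
At the point, J = [[10.0000, 0.0000], [16.2500, -4.182494]] (det J = -41.824940).
Solving J·Δ = −F gives Δ = (-1.1250, -3.5179).
Then the next iterate is (s, t)₁ = (-0.1250, -1.0179).

(-0.1250, -1.0179)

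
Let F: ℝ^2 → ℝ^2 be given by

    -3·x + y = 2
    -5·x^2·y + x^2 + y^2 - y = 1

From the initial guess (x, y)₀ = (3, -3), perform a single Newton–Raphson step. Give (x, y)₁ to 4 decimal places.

(-6.5500, -17.6500)

At (3, -3): F = (-14.0000, 155.0000).
Jacobian J = [[-3, 1], [-10·x·y + 2·x, -5·x^2 + 2·y - 1]].
At the point, J = [[-3.0000, 1.0000], [96.0000, -52.0000]] (det J = 60.0000).
Solving J·Δ = −F gives Δ = (-9.5500, -14.6500).
Then the next iterate is (x, y)₁ = (-6.5500, -17.6500).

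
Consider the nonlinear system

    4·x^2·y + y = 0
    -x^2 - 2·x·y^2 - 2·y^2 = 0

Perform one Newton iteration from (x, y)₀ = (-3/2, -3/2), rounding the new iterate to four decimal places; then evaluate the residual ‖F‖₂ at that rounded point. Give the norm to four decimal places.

At (-3/2, -3/2): F = (-15.0000, 0.0000).
Jacobian J = [[8·x·y, 4·x^2 + 1], [-2·x - 2·y^2, -4·x·y - 4·y]].
At the point, J = [[18.0000, 10.0000], [-1.5000, -3.0000]] (det J = -39.0000).
Solving J·Δ = −F gives Δ = (1.1538, -0.5769).
Then the next iterate is (x, y)₁ = (-0.3462, -2.0769).
Re-evaluating at (-0.3462, -2.0769): F = (-3.072603, -5.760205), so ‖F‖₂ = 6.5285.

6.5285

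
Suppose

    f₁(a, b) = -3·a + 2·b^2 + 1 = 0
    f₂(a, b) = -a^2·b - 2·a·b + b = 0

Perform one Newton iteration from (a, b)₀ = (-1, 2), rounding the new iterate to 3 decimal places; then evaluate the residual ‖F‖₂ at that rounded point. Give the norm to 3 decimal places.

At (-1, 2): F = (12.000, 4.000).
Jacobian J = [[-3, 4·b], [-2·a·b - 2·b, -a^2 - 2·a + 1]].
At the point, J = [[-3.000, 8.000], [0.000, 2.000]] (det J = -6.000).
Solving J·Δ = −F gives Δ = (-1.333, -2.000).
Then the next iterate is (a, b)₁ = (-2.333, 0.000).
Re-evaluating at (-2.333, 0.000): F = (7.999, 0.000), so ‖F‖₂ = 7.999.

7.999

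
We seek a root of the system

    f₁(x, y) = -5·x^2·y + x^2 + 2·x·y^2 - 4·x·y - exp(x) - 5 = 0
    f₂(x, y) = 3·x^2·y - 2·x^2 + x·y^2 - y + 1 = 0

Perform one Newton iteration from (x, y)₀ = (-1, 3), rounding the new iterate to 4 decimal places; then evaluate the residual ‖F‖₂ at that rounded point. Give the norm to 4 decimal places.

8.9659

At (-1, 3): F = (-25.367879, -4.0000).
Jacobian J = [[-10·x·y + 2·x + 2·y^2 - 4·y - exp(x), -5·x^2 + 4·x·y - 4·x], [6·x·y - 4·x + y^2, 3·x^2 + 2·x·y - 1]].
At the point, J = [[33.632121, -13.0000], [-5.0000, -4.0000]] (det J = -199.528482).
Solving J·Δ = −F gives Δ = (0.2479, -1.3099).
Then the next iterate is (x, y)₁ = (-0.7521, 1.6901).
Re-evaluating at (-0.7521, 1.6901): F = (-8.897941, -1.101698), so ‖F‖₂ = 8.9659.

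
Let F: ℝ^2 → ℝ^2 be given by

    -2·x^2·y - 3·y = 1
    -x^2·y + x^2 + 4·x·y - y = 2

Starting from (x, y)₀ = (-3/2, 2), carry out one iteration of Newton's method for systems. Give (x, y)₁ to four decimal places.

At (-3/2, 2): F = (-16.0000, -18.2500).
Jacobian J = [[-4·x·y, -2·x^2 - 3], [-2·x·y + 2·x + 4·y, -x^2 + 4·x - 1]].
At the point, J = [[12.0000, -7.5000], [11.0000, -9.2500]] (det J = -28.5000).
Solving J·Δ = −F gives Δ = (0.3904, -1.5088).
Then the next iterate is (x, y)₁ = (-1.1096, 0.4912).

(-1.1096, 0.4912)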